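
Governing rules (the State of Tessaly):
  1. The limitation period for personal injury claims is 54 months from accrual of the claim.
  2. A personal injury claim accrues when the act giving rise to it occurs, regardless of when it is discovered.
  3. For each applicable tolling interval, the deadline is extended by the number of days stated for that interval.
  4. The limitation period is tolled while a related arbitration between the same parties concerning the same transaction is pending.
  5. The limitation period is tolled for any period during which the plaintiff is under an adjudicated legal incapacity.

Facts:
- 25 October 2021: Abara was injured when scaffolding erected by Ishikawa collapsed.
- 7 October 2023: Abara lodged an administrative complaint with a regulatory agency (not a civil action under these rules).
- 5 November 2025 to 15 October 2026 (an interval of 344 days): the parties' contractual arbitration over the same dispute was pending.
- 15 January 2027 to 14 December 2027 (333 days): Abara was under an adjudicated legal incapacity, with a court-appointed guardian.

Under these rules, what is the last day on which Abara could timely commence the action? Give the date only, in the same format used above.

2 March 2028

The limitation period began to run on 25 October 2021.
54 months from 25 October 2021 is 25 April 2026.
The pending related arbitration from 5 November 2025 to 15 October 2026 tolled the period for 344 days, extending the deadline to 4 April 2027.
The period was tolled for 333 days by the plaintiff's legal incapacity (15 January 2027 to 14 December 2027), pushing the deadline to 2 March 2028.
Nothing else in the chronology tolls or restarts the period.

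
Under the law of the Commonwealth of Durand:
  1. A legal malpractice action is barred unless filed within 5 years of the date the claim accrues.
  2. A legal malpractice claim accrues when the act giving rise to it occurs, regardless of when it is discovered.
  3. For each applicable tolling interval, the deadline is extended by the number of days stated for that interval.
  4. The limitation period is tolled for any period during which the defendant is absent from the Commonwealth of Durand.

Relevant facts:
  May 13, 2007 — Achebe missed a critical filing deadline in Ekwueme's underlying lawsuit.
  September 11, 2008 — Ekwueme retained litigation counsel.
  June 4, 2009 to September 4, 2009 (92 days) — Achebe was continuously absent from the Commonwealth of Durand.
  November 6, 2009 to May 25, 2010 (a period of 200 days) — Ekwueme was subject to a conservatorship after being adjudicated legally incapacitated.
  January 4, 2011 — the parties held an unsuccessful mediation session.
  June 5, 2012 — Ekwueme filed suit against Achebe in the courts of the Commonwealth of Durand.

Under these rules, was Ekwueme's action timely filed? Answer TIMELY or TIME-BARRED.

The limitation period began to run on May 13, 2007.
The untolled deadline — 5 years after May 13, 2007 — is May 13, 2012.
The period was tolled for 92 days by the defendant's absence from the jurisdiction (June 4, 2009 to September 4, 2009), pushing the deadline to August 13, 2012.
The plaintiff's legal incapacity from November 6, 2009 to May 25, 2010 does not toll the period, because no stated rule makes the plaintiff's incapacity a tolling event.
None of the other events listed affects the running of the period under the stated rules.
Filing on June 5, 2012 beat the August 13, 2012 deadline — the action is timely.

TIMELY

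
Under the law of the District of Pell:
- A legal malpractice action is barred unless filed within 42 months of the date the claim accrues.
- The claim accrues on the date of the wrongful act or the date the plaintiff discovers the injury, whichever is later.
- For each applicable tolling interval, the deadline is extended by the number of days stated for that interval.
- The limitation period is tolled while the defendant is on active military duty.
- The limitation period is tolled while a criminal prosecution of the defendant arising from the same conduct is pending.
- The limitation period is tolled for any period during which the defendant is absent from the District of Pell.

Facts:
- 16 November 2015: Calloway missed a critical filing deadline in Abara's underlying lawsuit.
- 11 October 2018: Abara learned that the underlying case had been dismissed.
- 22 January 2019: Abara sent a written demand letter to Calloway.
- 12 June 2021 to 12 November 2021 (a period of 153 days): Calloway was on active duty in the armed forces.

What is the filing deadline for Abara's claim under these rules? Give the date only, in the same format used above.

11 September 2022

Because discovery on 11 October 2018 post-dates the 16 November 2015 act, accrual under the later-of rule falls on 11 October 2018.
The untolled deadline — 42 months after 11 October 2018 — is 11 April 2022.
The defendant's active military service from 12 June 2021 to 12 November 2021 tolled the period for 153 days, extending the deadline to 11 September 2022.
None of the other events listed affects the running of the period under the stated rules.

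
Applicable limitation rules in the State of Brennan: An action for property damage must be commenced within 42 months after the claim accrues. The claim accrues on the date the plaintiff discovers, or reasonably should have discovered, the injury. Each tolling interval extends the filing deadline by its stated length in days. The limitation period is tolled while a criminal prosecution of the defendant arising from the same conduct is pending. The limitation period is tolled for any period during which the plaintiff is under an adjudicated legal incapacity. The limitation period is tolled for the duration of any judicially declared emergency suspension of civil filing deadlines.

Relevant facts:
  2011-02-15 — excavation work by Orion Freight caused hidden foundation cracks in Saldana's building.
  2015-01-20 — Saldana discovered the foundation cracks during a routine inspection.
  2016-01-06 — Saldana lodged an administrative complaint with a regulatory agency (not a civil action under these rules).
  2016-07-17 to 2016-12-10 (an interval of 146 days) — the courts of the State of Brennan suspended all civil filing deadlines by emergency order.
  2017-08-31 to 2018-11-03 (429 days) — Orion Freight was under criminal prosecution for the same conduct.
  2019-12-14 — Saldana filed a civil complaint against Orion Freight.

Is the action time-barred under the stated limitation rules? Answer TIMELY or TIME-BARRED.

Under the discovery rule, the claim accrued on 2015-01-20, when Saldana discovered the injury — not on the 2011-02-15 date of the underlying act.
The untolled deadline — 42 months after 2015-01-20 — is 2018-07-20.
The emergency suspension of filing deadlines from 2016-07-17 to 2016-12-10 tolled the period for 146 days, extending the deadline to 2018-12-13.
The pending criminal prosecution from 2017-08-31 to 2018-11-03 tolled the period for 429 days, extending the deadline to 2020-02-15.
The other events in the timeline have no effect on the limitation period under the stated rules.
The 2019-12-14 filing precedes the 2020-02-15 deadline; the claim is timely.

TIMELY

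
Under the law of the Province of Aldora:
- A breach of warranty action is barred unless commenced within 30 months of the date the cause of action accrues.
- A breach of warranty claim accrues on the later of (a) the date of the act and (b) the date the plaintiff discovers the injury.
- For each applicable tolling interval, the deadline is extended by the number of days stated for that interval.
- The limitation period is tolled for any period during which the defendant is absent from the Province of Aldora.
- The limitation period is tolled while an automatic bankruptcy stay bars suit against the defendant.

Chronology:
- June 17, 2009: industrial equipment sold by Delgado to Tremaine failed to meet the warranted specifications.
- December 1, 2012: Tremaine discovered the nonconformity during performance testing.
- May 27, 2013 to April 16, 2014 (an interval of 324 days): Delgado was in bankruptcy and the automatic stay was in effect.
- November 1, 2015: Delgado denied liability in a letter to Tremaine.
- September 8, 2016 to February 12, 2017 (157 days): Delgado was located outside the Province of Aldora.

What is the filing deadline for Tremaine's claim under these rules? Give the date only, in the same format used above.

Because discovery on December 1, 2012 post-dates the June 17, 2009 act, accrual under the later-of rule falls on December 1, 2012.
Adding the 30 months base period to December 1, 2012 gives a deadline of June 1, 2015, before any tolling.
The automatic bankruptcy stay from May 27, 2013 to April 16, 2014 tolled the period for 324 days, extending the deadline to April 20, 2016.
By the time the defendant's absence from the jurisdiction began on September 8, 2016, the limitation period had already expired on April 20, 2016; that interval cannot revive it.
None of the other events listed affects the running of the period under the stated rules.

April 20, 2016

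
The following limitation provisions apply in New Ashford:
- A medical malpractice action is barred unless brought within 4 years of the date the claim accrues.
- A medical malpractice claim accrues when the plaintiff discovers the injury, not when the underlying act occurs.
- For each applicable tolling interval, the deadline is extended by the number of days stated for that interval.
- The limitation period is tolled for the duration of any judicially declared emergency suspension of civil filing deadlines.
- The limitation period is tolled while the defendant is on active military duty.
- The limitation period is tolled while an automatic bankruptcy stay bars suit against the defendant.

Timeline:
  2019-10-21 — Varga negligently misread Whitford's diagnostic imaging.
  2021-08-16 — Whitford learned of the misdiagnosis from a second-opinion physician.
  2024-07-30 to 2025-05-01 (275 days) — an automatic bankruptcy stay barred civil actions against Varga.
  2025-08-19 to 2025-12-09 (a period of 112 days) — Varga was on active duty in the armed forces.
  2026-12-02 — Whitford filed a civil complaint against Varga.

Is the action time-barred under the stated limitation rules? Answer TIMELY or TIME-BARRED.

Under the discovery rule, the claim accrued on 2021-08-16, when Whitford discovered the injury — not on the 2019-10-21 date of the underlying act.
The untolled deadline — 4 years after 2021-08-16 — is 2025-08-16.
The period was tolled for 275 days by the automatic bankruptcy stay (2024-07-30 to 2025-05-01), pushing the deadline to 2026-05-18.
The period was tolled for 112 days by the defendant's active military service (2025-08-19 to 2025-12-09), pushing the deadline to 2026-09-07.
The 2026-12-02 filing falls after the 2026-09-07 deadline; the claim is time-barred.

TIME-BARRED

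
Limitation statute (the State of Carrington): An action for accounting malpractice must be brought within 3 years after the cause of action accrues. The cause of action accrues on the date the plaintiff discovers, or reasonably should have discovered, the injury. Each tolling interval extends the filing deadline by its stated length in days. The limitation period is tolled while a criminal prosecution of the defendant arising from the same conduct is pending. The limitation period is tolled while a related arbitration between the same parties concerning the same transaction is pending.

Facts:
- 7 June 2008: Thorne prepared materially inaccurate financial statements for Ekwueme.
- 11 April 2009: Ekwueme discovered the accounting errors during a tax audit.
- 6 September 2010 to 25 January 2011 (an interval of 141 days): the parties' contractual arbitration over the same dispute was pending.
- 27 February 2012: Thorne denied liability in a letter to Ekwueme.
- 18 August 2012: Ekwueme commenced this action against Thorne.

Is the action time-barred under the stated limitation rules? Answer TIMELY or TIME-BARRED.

TIMELY

Under the discovery rule, the claim accrued on 11 April 2009, when Ekwueme discovered the injury — not on the 7 June 2008 date of the underlying act.
3 years from 11 April 2009 is 11 April 2012.
The pending related arbitration from 6 September 2010 to 25 January 2011 tolled the period for 141 days, extending the deadline to 30 August 2012.
The other events in the timeline have no effect on the limitation period under the stated rules.
The 18 August 2012 filing precedes the 30 August 2012 deadline; the claim is timely.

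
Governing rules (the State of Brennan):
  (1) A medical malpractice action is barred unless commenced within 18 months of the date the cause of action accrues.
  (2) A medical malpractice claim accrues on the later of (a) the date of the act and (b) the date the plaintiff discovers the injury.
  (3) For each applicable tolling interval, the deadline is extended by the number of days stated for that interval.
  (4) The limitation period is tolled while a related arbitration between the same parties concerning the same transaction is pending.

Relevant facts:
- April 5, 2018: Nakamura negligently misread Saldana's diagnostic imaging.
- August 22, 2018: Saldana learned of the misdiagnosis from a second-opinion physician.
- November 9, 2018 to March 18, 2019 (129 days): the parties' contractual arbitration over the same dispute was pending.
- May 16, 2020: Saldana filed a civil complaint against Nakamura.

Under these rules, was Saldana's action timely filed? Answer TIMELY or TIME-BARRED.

Because discovery on August 22, 2018 post-dates the April 5, 2018 act, accrual under the later-of rule falls on August 22, 2018.
18 months from August 22, 2018 is February 22, 2020.
The pending related arbitration from November 9, 2018 to March 18, 2019 tolled the period for 129 days, extending the deadline to June 30, 2020.
Filing on May 16, 2020 beat the June 30, 2020 deadline — the action is timely.

TIMELY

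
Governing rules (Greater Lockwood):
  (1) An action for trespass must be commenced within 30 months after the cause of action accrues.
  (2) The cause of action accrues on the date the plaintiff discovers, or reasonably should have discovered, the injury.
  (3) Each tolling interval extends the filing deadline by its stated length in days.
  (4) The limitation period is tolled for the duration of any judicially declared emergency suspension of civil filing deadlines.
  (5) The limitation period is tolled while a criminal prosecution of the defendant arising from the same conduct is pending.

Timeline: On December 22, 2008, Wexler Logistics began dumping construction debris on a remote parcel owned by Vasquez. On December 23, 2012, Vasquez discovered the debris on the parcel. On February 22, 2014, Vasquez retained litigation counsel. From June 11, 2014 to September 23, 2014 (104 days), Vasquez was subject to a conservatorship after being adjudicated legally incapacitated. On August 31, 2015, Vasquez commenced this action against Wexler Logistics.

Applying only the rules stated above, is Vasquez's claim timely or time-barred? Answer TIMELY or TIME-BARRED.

The claim did not accrue until Vasquez discovered the injury on December 23, 2012; the December 22, 2008 act date does not start the clock under the stated rule.
The untolled deadline — 30 months after December 23, 2012 — is June 23, 2015.
The plaintiff's legal incapacity from June 11, 2014 to September 23, 2014 does not toll the period, because no stated rule makes the plaintiff's incapacity a tolling event.
Nothing else in the chronology tolls or restarts the period.
Vasquez filed on August 31, 2015, after the June 23, 2015 deadline, so the action is time-barred.

TIME-BARRED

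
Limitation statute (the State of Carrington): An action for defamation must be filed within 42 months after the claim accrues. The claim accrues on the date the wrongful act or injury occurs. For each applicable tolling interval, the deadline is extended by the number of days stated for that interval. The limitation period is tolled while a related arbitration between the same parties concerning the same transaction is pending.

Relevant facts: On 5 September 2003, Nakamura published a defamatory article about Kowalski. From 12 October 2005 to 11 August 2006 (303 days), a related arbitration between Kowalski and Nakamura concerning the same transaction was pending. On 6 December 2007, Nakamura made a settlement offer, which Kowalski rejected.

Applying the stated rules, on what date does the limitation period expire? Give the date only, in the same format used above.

2 January 2008

The claim accrued on 5 September 2003, when the wrongful act occurred.
42 months from 5 September 2003 is 5 March 2007.
The period was tolled for 303 days by the pending related arbitration (12 October 2005 to 11 August 2006), pushing the deadline to 2 January 2008.
The other events in the timeline have no effect on the limitation period under the stated rules.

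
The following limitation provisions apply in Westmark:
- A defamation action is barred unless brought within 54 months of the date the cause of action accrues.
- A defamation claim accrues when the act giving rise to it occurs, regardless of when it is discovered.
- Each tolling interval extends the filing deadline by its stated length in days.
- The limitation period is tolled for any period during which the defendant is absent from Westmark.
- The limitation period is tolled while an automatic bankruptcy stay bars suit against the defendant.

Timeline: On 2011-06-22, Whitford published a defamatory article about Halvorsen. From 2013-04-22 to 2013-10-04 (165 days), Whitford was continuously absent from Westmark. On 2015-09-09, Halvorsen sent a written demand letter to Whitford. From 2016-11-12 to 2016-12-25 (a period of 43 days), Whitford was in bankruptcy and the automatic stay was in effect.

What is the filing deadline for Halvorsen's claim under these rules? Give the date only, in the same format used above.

The cause of action accrued on 2011-06-22, the date of the act.
Adding the 54 months base period to 2011-06-22 gives a deadline of 2015-12-22, before any tolling.
The period was tolled for 165 days by the defendant's absence from the jurisdiction (2013-04-22 to 2013-10-04), pushing the deadline to 2016-06-04.
The automatic bankruptcy stay from 2016-11-12 to 2016-12-25 began after the period had already run on 2016-06-04, so it has no tolling effect.
None of the other events listed affects the running of the period under the stated rules.

2016-06-04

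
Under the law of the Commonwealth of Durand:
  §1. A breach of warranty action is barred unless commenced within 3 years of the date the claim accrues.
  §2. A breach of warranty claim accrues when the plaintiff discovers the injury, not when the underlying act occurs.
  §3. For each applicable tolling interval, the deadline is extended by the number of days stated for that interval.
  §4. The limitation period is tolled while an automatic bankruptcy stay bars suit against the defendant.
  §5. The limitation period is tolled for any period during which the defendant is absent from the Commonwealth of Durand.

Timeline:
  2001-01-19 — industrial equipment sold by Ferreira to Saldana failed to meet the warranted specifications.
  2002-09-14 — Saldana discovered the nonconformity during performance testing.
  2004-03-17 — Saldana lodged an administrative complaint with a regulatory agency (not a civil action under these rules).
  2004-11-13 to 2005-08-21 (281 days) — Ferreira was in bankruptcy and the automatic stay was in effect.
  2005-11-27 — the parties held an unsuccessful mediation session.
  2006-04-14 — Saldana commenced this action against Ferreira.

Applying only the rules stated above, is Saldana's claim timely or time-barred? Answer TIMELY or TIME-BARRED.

TIMELY

Under the discovery rule, the claim accrued on 2002-09-14, when Saldana discovered the injury — not on the 2001-01-19 date of the underlying act.
3 years from 2002-09-14 is 2005-09-14.
The automatic bankruptcy stay from 2004-11-13 to 2005-08-21 tolled the period for 281 days, extending the deadline to 2006-06-22.
Nothing else in the chronology tolls or restarts the period.
Filing on 2006-04-14 beat the 2006-06-22 deadline — the action is timely.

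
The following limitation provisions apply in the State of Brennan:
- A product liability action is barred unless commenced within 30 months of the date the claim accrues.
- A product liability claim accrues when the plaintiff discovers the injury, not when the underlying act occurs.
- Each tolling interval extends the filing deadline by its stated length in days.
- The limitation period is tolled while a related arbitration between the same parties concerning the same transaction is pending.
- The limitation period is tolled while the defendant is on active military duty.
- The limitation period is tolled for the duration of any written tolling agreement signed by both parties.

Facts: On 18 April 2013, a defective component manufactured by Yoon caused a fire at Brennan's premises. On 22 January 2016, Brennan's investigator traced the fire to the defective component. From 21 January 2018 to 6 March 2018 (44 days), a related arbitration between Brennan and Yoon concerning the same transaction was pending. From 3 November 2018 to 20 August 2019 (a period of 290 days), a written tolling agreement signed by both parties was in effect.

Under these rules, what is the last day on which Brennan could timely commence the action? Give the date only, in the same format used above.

4 September 2018

Accrual is tied to discovery, so the period began on 22 January 2016 rather than on 18 April 2013 when the act occurred.
30 months from 22 January 2016 is 22 July 2018.
The period was tolled for 44 days by the pending related arbitration (21 January 2018 to 6 March 2018), pushing the deadline to 4 September 2018.
By the time the written tolling agreement began on 3 November 2018, the limitation period had already expired on 4 September 2018; that interval cannot revive it.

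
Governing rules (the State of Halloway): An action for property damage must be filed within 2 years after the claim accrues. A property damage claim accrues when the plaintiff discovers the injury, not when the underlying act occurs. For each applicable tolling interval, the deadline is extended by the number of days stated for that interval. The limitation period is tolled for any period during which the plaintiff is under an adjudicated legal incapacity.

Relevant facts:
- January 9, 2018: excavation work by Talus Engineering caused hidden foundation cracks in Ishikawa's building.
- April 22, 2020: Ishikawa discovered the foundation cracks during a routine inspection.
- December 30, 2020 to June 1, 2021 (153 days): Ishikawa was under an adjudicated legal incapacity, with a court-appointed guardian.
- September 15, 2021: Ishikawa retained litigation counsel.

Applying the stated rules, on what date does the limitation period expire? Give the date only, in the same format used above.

September 22, 2022

The claim did not accrue until Ishikawa discovered the injury on April 22, 2020; the January 9, 2018 act date does not start the clock under the stated rule.
Adding the 2 years base period to April 22, 2020 gives a deadline of April 22, 2022, before any tolling.
The plaintiff's legal incapacity from December 30, 2020 to June 1, 2021 tolled the period for 153 days, extending the deadline to September 22, 2022.
Nothing else in the chronology tolls or restarts the period.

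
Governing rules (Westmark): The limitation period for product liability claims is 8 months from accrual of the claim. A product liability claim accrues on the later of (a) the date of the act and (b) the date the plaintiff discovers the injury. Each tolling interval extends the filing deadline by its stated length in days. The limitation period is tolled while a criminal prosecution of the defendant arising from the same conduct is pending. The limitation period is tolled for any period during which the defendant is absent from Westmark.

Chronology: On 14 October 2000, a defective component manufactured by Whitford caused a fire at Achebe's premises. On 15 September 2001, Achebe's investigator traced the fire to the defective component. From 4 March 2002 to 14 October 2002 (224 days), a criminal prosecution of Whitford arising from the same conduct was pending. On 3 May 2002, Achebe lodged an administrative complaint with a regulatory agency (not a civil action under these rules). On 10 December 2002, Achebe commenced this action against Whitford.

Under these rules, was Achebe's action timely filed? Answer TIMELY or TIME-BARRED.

The claim accrued on 15 September 2001 — the later of the 14 October 2000 act and the 15 September 2001 discovery.
8 months from 15 September 2001 is 15 May 2002.
Because the pending criminal prosecution ran from 4 March 2002 to 14 October 2002, the deadline is extended by 224 days to 25 December 2002.
Nothing else in the chronology tolls or restarts the period.
Achebe filed on 10 December 2002, before the 25 December 2002 deadline, so the action is timely.

TIMELY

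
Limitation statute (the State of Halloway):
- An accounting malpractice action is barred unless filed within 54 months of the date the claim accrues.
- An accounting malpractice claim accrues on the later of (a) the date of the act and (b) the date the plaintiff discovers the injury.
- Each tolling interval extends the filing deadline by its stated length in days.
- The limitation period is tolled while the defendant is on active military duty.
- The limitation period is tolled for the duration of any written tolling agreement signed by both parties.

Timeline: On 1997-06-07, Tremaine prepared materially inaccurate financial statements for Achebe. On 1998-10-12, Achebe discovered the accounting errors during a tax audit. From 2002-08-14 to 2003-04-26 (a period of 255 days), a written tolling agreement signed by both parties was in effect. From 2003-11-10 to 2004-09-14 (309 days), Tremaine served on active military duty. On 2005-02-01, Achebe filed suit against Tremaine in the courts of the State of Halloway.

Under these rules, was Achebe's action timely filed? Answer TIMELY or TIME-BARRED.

The claim accrued on 1998-10-12 — the later of the 1997-06-07 act and the 1998-10-12 discovery.
The untolled deadline — 54 months after 1998-10-12 — is 2003-04-12.
The written tolling agreement from 2002-08-14 to 2003-04-26 tolled the period for 255 days, extending the deadline to 2003-12-23.
The defendant's active military service from 2003-11-10 to 2004-09-14 tolled the period for 309 days, extending the deadline to 2004-10-27.
Filing on 2005-02-01 missed the 2004-10-27 deadline — the action is time-barred.

TIME-BARRED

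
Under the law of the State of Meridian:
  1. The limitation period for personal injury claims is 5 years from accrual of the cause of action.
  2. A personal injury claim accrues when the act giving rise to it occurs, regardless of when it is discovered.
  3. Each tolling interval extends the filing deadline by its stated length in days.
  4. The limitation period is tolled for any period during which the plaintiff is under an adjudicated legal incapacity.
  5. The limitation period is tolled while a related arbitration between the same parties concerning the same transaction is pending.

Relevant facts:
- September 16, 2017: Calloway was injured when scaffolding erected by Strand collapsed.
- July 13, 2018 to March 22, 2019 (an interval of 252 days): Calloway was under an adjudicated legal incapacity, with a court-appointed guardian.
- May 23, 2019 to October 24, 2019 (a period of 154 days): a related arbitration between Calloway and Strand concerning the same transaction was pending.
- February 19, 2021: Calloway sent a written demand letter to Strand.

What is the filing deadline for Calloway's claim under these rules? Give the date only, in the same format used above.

The claim accrued on September 16, 2017, when the wrongful act occurred.
5 years from September 16, 2017 is September 16, 2022.
The plaintiff's legal incapacity from July 13, 2018 to March 22, 2019 tolled the period for 252 days, extending the deadline to May 26, 2023.
The period was tolled for 154 days by the pending related arbitration (May 23, 2019 to October 24, 2019), pushing the deadline to October 27, 2023.
Nothing else in the chronology tolls or restarts the period.

October 27, 2023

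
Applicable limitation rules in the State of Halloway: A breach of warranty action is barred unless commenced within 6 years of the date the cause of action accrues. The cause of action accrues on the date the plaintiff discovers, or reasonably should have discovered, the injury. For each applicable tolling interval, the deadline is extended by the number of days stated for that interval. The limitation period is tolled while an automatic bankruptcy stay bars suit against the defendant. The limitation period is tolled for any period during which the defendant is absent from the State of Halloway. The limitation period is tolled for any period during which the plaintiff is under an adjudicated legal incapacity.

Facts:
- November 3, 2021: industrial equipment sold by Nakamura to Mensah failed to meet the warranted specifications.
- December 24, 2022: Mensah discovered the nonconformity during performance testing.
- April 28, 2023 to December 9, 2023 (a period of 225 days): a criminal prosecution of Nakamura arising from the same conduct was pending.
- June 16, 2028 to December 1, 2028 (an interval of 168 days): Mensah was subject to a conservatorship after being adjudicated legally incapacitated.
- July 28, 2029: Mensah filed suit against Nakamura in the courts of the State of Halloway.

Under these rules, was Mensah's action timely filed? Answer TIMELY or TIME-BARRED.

TIME-BARRED

Accrual is tied to discovery, so the period began on December 24, 2022 rather than on November 3, 2021 when the act occurred.
Adding the 6 years base period to December 24, 2022 gives a deadline of December 24, 2028, before any tolling.
Because the plaintiff's legal incapacity ran from June 16, 2028 to December 1, 2028, the deadline is extended by 168 days to June 10, 2029.
The pending criminal prosecution from April 28, 2023 to December 9, 2023 does not toll the period, because no stated rule makes a criminal prosecution a tolling event.
Mensah filed on July 28, 2029, after the June 10, 2029 deadline, so the action is time-barred.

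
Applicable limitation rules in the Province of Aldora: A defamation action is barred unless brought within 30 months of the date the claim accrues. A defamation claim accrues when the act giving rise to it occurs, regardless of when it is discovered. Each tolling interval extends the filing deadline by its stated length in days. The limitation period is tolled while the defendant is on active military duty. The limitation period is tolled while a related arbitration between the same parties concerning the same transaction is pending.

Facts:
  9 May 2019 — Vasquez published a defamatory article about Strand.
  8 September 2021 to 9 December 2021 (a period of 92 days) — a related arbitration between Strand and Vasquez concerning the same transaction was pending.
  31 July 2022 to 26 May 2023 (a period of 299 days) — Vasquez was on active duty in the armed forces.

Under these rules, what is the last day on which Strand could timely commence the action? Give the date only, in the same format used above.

The limitation period began to run on 9 May 2019.
30 months from 9 May 2019 is 9 November 2021.
The period was tolled for 92 days by the pending related arbitration (8 September 2021 to 9 December 2021), pushing the deadline to 9 February 2022.
The defendant's active military service starting 31 July 2022 came too late — the period had run on 9 February 2022 — and so does not extend the deadline.

9 February 2022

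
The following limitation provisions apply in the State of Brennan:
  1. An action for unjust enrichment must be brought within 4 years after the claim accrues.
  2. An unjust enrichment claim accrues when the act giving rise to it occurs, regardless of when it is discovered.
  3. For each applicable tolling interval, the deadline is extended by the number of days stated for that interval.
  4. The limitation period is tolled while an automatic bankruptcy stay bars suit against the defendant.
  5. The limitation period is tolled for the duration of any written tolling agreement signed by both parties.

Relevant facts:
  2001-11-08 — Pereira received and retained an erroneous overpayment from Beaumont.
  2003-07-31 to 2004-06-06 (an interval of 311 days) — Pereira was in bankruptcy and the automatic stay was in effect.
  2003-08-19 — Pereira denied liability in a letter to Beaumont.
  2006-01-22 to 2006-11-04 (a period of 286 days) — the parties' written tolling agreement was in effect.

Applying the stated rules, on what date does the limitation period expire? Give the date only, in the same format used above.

The limitation period began to run on 2001-11-08.
4 years from 2001-11-08 is 2005-11-08.
Because the automatic bankruptcy stay ran from 2003-07-31 to 2004-06-06, the deadline is extended by 311 days to 2006-09-15.
Because the written tolling agreement ran from 2006-01-22 to 2006-11-04, the deadline is extended by 286 days to 2007-06-28.
Nothing else in the chronology tolls or restarts the period.

2007-06-28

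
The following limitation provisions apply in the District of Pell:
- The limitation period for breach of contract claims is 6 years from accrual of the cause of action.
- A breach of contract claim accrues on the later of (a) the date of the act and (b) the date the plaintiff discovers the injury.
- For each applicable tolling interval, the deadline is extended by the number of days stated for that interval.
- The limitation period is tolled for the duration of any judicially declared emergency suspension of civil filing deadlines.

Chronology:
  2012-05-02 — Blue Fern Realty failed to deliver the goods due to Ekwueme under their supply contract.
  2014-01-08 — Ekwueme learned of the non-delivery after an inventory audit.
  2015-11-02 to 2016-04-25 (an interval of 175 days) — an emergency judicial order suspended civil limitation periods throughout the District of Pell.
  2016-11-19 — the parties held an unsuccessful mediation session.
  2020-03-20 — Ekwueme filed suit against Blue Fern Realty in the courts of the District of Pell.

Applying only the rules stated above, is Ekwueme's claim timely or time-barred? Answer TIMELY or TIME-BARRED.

TIMELY

Taking the later of the act (2012-05-02) and discovery (2014-01-08), the claim accrued on 2014-01-08.
6 years from 2014-01-08 is 2020-01-08.
The period was tolled for 175 days by the emergency suspension of filing deadlines (2015-11-02 to 2016-04-25), pushing the deadline to 2020-07-01.
Nothing else in the chronology tolls or restarts the period.
The 2020-03-20 filing precedes the 2020-07-01 deadline; the claim is timely.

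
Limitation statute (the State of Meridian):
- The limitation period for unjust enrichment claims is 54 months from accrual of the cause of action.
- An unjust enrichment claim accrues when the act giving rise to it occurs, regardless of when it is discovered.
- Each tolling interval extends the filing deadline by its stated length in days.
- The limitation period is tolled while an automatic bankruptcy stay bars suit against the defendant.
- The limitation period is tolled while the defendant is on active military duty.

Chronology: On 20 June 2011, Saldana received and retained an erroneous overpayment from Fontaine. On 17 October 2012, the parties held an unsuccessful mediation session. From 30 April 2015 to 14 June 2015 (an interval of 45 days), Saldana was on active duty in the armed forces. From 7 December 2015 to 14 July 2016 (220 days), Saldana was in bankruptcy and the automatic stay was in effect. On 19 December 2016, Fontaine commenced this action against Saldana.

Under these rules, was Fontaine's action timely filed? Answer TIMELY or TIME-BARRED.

TIME-BARRED

The limitation period began to run on 20 June 2011.
Adding the 54 months base period to 20 June 2011 gives a deadline of 20 December 2015, before any tolling.
Because the defendant's active military service ran from 30 April 2015 to 14 June 2015, the deadline is extended by 45 days to 3 February 2016.
Because the automatic bankruptcy stay ran from 7 December 2015 to 14 July 2016, the deadline is extended by 220 days to 10 September 2016.
The other events in the timeline have no effect on the limitation period under the stated rules.
Fontaine filed on 19 December 2016, after the 10 September 2016 deadline, so the action is time-barred.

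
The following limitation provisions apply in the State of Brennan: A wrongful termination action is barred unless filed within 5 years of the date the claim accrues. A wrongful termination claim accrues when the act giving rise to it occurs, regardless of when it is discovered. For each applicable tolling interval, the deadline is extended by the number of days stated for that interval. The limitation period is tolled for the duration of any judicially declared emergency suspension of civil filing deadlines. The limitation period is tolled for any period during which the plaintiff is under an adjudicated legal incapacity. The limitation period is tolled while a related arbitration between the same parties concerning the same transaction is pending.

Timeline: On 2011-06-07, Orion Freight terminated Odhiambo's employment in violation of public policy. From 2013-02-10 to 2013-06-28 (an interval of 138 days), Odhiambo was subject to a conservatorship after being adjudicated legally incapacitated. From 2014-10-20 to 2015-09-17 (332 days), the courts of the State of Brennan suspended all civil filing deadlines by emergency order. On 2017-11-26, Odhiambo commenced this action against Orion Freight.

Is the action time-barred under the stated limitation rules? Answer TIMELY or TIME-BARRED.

The limitation period began to run on 2011-06-07.
Adding the 5 years base period to 2011-06-07 gives a deadline of 2016-06-07, before any tolling.
The period was tolled for 138 days by the plaintiff's legal incapacity (2013-02-10 to 2013-06-28), pushing the deadline to 2016-10-23.
The period was tolled for 332 days by the emergency suspension of filing deadlines (2014-10-20 to 2015-09-17), pushing the deadline to 2017-09-20.
Odhiambo filed on 2017-11-26, after the 2017-09-20 deadline, so the action is time-barred.

TIME-BARRED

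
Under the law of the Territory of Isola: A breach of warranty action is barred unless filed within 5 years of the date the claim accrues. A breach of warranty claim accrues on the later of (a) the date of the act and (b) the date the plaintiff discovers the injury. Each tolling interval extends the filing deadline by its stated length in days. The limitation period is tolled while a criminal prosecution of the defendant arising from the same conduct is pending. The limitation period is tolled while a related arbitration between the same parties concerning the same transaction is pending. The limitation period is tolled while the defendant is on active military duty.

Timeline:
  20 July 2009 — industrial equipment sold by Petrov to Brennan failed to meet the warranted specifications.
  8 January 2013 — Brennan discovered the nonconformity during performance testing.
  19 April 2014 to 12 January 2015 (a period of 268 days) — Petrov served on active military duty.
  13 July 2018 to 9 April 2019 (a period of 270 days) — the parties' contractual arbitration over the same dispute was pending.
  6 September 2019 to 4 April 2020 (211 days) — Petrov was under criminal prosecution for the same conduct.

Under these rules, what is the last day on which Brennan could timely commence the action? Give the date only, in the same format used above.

The claim accrued on 8 January 2013 — the later of the 20 July 2009 act and the 8 January 2013 discovery.
The untolled deadline — 5 years after 8 January 2013 — is 8 January 2018.
The defendant's active military service from 19 April 2014 to 12 January 2015 tolled the period for 268 days, extending the deadline to 3 October 2018.
Because the pending related arbitration ran from 13 July 2018 to 9 April 2019, the deadline is extended by 270 days to 30 June 2019.
The pending criminal prosecution from 6 September 2019 to 4 April 2020 began after the period had already run on 30 June 2019, so it has no tolling effect.

30 June 2019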